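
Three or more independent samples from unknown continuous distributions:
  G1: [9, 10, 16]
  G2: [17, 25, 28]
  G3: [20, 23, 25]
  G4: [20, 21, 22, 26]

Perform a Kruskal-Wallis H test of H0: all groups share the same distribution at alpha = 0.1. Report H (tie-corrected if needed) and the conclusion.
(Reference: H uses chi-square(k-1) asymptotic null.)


Step 1: Combine all N = 13 observations and assign midranks.
sorted (value, group, rank): (9,G1,1), (10,G1,2), (16,G1,3), (17,G2,4), (20,G3,5.5), (20,G4,5.5), (21,G4,7), (22,G4,8), (23,G3,9), (25,G2,10.5), (25,G3,10.5), (26,G4,12), (28,G2,13)
Step 2: Sum ranks within each group.
R_1 = 6 (n_1 = 3)
R_2 = 27.5 (n_2 = 3)
R_3 = 25 (n_3 = 3)
R_4 = 32.5 (n_4 = 4)
Step 3: H = 12/(N(N+1)) * sum(R_i^2/n_i) - 3(N+1)
     = 12/(13*14) * (6^2/3 + 27.5^2/3 + 25^2/3 + 32.5^2/4) - 3*14
     = 0.065934 * 736.479 - 42
     = 6.559066.
Step 4: Ties present; correction factor C = 1 - 12/(13^3 - 13) = 0.994505. Corrected H = 6.559066 / 0.994505 = 6.595304.
Step 5: Under H0, H ~ chi^2(3); p-value = 0.085979.
Step 6: alpha = 0.1. reject H0.

H = 6.5953, df = 3, p = 0.085979, reject H0.


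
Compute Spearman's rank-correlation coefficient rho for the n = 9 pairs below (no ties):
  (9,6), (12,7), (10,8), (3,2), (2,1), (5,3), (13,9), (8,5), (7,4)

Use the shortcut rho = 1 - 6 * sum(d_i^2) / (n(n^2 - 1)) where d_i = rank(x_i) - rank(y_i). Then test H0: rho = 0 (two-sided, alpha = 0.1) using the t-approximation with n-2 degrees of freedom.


Step 1: Rank x and y separately (midranks; no ties here).
rank(x): 9->6, 12->8, 10->7, 3->2, 2->1, 5->3, 13->9, 8->5, 7->4
rank(y): 6->6, 7->7, 8->8, 2->2, 1->1, 3->3, 9->9, 5->5, 4->4
Step 2: d_i = R_x(i) - R_y(i); compute d_i^2.
  (6-6)^2=0, (8-7)^2=1, (7-8)^2=1, (2-2)^2=0, (1-1)^2=0, (3-3)^2=0, (9-9)^2=0, (5-5)^2=0, (4-4)^2=0
sum(d^2) = 2.
Step 3: rho = 1 - 6*2 / (9*(9^2 - 1)) = 1 - 12/720 = 0.983333.
Step 4: Under H0, t = rho * sqrt((n-2)/(1-rho^2)) = 14.3096 ~ t(7).
Step 5: Two-sided p-value from the t-distribution with 7 df = 0.000002.
Step 6: alpha = 0.1. reject H0.

rho = 0.9833, p = 0.000002, reject H0 at alpha = 0.1.


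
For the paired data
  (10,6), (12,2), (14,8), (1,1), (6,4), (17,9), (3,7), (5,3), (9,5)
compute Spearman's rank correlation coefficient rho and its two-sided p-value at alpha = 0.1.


Step 1: Rank x and y separately (midranks; no ties here).
rank(x): 10->6, 12->7, 14->8, 1->1, 6->4, 17->9, 3->2, 5->3, 9->5
rank(y): 6->6, 2->2, 8->8, 1->1, 4->4, 9->9, 7->7, 3->3, 5->5
Step 2: d_i = R_x(i) - R_y(i); compute d_i^2.
  (6-6)^2=0, (7-2)^2=25, (8-8)^2=0, (1-1)^2=0, (4-4)^2=0, (9-9)^2=0, (2-7)^2=25, (3-3)^2=0, (5-5)^2=0
sum(d^2) = 50.
Step 3: rho = 1 - 6*50 / (9*(9^2 - 1)) = 1 - 300/720 = 0.583333.
Step 4: Under H0, t = rho * sqrt((n-2)/(1-rho^2)) = 1.9001 ~ t(7).
Step 5: Two-sided p-value from the t-distribution with 7 df = 0.099186.
Step 6: alpha = 0.1. reject H0.

rho = 0.5833, p = 0.099186, reject H0 at alpha = 0.1.


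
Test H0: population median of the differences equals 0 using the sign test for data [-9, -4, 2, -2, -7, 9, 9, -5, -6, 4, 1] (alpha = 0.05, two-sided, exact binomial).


Step 1: Discard zero differences. Original n = 11; n_eff = number of nonzero differences = 11.
Nonzero differences (with sign): -9, -4, +2, -2, -7, +9, +9, -5, -6, +4, +1
Step 2: Count signs: positive = 5, negative = 6.
Step 3: Under H0: P(positive) = 0.5, so the number of positives S ~ Bin(11, 0.5).
Step 4: Two-sided exact p-value = sum of Bin(11,0.5) probabilities at or below the observed probability = 1.000000.
Step 5: alpha = 0.05. fail to reject H0.

n_eff = 11, pos = 5, neg = 6, p = 1.000000, fail to reject H0.


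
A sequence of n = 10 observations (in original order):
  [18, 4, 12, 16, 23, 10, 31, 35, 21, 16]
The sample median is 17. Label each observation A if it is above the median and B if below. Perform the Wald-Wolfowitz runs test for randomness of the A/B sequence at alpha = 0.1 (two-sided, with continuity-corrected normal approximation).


Step 1: Compute median = 17; label A = above, B = below.
Labels in order: ABBBABAAAB  (n_A = 5, n_B = 5)
Step 2: Count runs R = 6.
Step 3: Under H0 (random ordering), E[R] = 2*n_A*n_B/(n_A+n_B) + 1 = 2*5*5/10 + 1 = 6.0000.
        Var[R] = 2*n_A*n_B*(2*n_A*n_B - n_A - n_B) / ((n_A+n_B)^2 * (n_A+n_B-1)) = 2000/900 = 2.2222.
        SD[R] = 1.4907.
Step 4: R = E[R], so z = 0 with no continuity correction.
Step 5: Two-sided p-value via normal approximation = 2*(1 - Phi(|z|)) = 1.000000.
Step 6: alpha = 0.1. fail to reject H0.

R = 6, z = 0.0000, p = 1.000000, fail to reject H0.


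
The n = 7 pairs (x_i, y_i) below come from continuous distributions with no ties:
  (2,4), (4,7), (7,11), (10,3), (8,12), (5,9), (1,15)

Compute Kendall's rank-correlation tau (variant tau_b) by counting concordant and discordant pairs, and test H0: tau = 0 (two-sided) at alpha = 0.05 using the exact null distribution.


Step 1: Enumerate the 21 unordered pairs (i,j) with i<j and classify each by sign(x_j-x_i) * sign(y_j-y_i).
  (1,2):dx=+2,dy=+3->C; (1,3):dx=+5,dy=+7->C; (1,4):dx=+8,dy=-1->D; (1,5):dx=+6,dy=+8->C
  (1,6):dx=+3,dy=+5->C; (1,7):dx=-1,dy=+11->D; (2,3):dx=+3,dy=+4->C; (2,4):dx=+6,dy=-4->D
  (2,5):dx=+4,dy=+5->C; (2,6):dx=+1,dy=+2->C; (2,7):dx=-3,dy=+8->D; (3,4):dx=+3,dy=-8->D
  (3,5):dx=+1,dy=+1->C; (3,6):dx=-2,dy=-2->C; (3,7):dx=-6,dy=+4->D; (4,5):dx=-2,dy=+9->D
  (4,6):dx=-5,dy=+6->D; (4,7):dx=-9,dy=+12->D; (5,6):dx=-3,dy=-3->C; (5,7):dx=-7,dy=+3->D
  (6,7):dx=-4,dy=+6->D
Step 2: C = 10, D = 11, total pairs = 21.
Step 3: tau = (C - D)/(n(n-1)/2) = (10 - 11)/21 = -0.047619.
Step 4: Exact two-sided p-value (enumerate n! = 5040 permutations of y under H0): p = 1.000000.
Step 5: alpha = 0.05. fail to reject H0.

tau_b = -0.0476 (C=10, D=11), p = 1.000000, fail to reject H0.


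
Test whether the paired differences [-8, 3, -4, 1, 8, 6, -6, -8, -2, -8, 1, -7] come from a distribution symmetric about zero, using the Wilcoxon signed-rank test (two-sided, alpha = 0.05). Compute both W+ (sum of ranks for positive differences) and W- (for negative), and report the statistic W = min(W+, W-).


Step 1: Drop any zero differences (none here) and take |d_i|.
|d| = [8, 3, 4, 1, 8, 6, 6, 8, 2, 8, 1, 7]
Step 2: Midrank |d_i| (ties get averaged ranks).
ranks: |8|->10.5, |3|->4, |4|->5, |1|->1.5, |8|->10.5, |6|->6.5, |6|->6.5, |8|->10.5, |2|->3, |8|->10.5, |1|->1.5, |7|->8
Step 3: Attach original signs; sum ranks with positive sign and with negative sign.
W+ = 4 + 1.5 + 10.5 + 6.5 + 1.5 = 24
W- = 10.5 + 5 + 6.5 + 10.5 + 3 + 10.5 + 8 = 54
(Check: W+ + W- = 78 should equal n(n+1)/2 = 78.)
Step 4: Test statistic W = min(W+, W-) = 24.
Step 5: Ties in |d|, so use the tie-corrected normal approximation.
        E[W] = n(n+1)/4 = 12*13/4 = 39.
        Tie groups: |d|=1 (t=2), |d|=6 (t=2), |d|=8 (t=4); sum(t^3 - t) = 72.
        Var[W] = n(n+1)(2n+1)/24 - sum(t^3-t)/48 = 3900/24 - 72/48 = 161.
        z = (W - E[W]) / sqrt(Var[W]) = (24 - 39) / 12.6886 = -1.1822.
        Two-sided p = 2*Phi(z) = 0.237140.
Step 6: alpha = 0.05. fail to reject H0.

W+ = 24, W- = 54, W = min = 24, p = 0.237140, fail to reject H0.


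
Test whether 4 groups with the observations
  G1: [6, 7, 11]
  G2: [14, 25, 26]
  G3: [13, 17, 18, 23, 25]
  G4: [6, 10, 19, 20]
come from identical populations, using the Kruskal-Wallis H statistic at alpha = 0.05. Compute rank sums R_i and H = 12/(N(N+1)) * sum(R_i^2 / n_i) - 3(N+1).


Step 1: Combine all N = 15 observations and assign midranks.
sorted (value, group, rank): (6,G1,1.5), (6,G4,1.5), (7,G1,3), (10,G4,4), (11,G1,5), (13,G3,6), (14,G2,7), (17,G3,8), (18,G3,9), (19,G4,10), (20,G4,11), (23,G3,12), (25,G2,13.5), (25,G3,13.5), (26,G2,15)
Step 2: Sum ranks within each group.
R_1 = 9.5 (n_1 = 3)
R_2 = 35.5 (n_2 = 3)
R_3 = 48.5 (n_3 = 5)
R_4 = 26.5 (n_4 = 4)
Step 3: H = 12/(N(N+1)) * sum(R_i^2/n_i) - 3(N+1)
     = 12/(15*16) * (9.5^2/3 + 35.5^2/3 + 48.5^2/5 + 26.5^2/4) - 3*16
     = 0.050000 * 1096.18 - 48
     = 6.808958.
Step 4: Ties present; correction factor C = 1 - 12/(15^3 - 15) = 0.996429. Corrected H = 6.808958 / 0.996429 = 6.833363.
Step 5: Under H0, H ~ chi^2(3); p-value = 0.077403.
Step 6: alpha = 0.05. fail to reject H0.

H = 6.8334, df = 3, p = 0.077403, fail to reject H0.


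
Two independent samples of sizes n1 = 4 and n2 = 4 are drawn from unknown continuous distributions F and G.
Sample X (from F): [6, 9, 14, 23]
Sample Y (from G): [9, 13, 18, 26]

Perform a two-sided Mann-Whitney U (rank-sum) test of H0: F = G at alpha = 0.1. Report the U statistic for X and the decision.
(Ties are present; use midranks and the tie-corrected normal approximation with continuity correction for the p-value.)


Step 1: Combine and sort all 8 observations; assign midranks.
sorted (value, group): (6,X), (9,X), (9,Y), (13,Y), (14,X), (18,Y), (23,X), (26,Y)
ranks: 6->1, 9->2.5, 9->2.5, 13->4, 14->5, 18->6, 23->7, 26->8
Step 2: Rank sum for X: R1 = 1 + 2.5 + 5 + 7 = 15.5.
Step 3: U_X = R1 - n1(n1+1)/2 = 15.5 - 4*5/2 = 15.5 - 10 = 5.5.
       U_Y = n1*n2 - U_X = 16 - 5.5 = 10.5.
Step 4: Ties are present, so use the tie-corrected normal approximation (with continuity correction) for the p-value.
Step 5: p-value = 0.561363; compare to alpha = 0.1. fail to reject H0.

U_X = 5.5, p = 0.561363, fail to reject H0 at alpha = 0.1.


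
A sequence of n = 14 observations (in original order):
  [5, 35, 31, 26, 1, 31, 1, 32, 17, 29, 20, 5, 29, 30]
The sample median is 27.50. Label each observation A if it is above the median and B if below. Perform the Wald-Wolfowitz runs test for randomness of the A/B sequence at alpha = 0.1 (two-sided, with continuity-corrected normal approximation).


Step 1: Compute median = 27.50; label A = above, B = below.
Labels in order: BAABBABABABBAA  (n_A = 7, n_B = 7)
Step 2: Count runs R = 10.
Step 3: Under H0 (random ordering), E[R] = 2*n_A*n_B/(n_A+n_B) + 1 = 2*7*7/14 + 1 = 8.0000.
        Var[R] = 2*n_A*n_B*(2*n_A*n_B - n_A - n_B) / ((n_A+n_B)^2 * (n_A+n_B-1)) = 8232/2548 = 3.2308.
        SD[R] = 1.7974.
Step 4: Continuity-corrected z = (R - 0.5 - E[R]) / SD[R] = (10 - 0.5 - 8.0000) / 1.7974 = 0.8345.
Step 5: Two-sided p-value via normal approximation = 2*(1 - Phi(|z|)) = 0.403986.
Step 6: alpha = 0.1. fail to reject H0.

R = 10, z = 0.8345, p = 0.403986, fail to reject H0.


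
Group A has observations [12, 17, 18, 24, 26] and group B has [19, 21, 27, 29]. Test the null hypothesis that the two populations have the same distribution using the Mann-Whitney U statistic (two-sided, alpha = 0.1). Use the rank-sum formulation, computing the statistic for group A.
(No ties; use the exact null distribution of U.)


Step 1: Combine and sort all 9 observations; assign midranks.
sorted (value, group): (12,X), (17,X), (18,X), (19,Y), (21,Y), (24,X), (26,X), (27,Y), (29,Y)
ranks: 12->1, 17->2, 18->3, 19->4, 21->5, 24->6, 26->7, 27->8, 29->9
Step 2: Rank sum for X: R1 = 1 + 2 + 3 + 6 + 7 = 19.
Step 3: U_X = R1 - n1(n1+1)/2 = 19 - 5*6/2 = 19 - 15 = 4.
       U_Y = n1*n2 - U_X = 20 - 4 = 16.
Step 4: No ties, so the exact null distribution of U (based on enumerating the C(9,5) = 126 equally likely rank assignments) gives the two-sided p-value.
Step 5: p-value = 0.190476; compare to alpha = 0.1. fail to reject H0.

U_X = 4, p = 0.190476, fail to reject H0 at alpha = 0.1.


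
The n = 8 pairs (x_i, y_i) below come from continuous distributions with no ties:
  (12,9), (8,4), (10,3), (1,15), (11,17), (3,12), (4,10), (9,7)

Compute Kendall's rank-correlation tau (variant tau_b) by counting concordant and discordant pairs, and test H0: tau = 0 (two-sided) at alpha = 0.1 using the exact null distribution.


Step 1: Enumerate the 28 unordered pairs (i,j) with i<j and classify each by sign(x_j-x_i) * sign(y_j-y_i).
  (1,2):dx=-4,dy=-5->C; (1,3):dx=-2,dy=-6->C; (1,4):dx=-11,dy=+6->D; (1,5):dx=-1,dy=+8->D
  (1,6):dx=-9,dy=+3->D; (1,7):dx=-8,dy=+1->D; (1,8):dx=-3,dy=-2->C; (2,3):dx=+2,dy=-1->D
  (2,4):dx=-7,dy=+11->D; (2,5):dx=+3,dy=+13->C; (2,6):dx=-5,dy=+8->D; (2,7):dx=-4,dy=+6->D
  (2,8):dx=+1,dy=+3->C; (3,4):dx=-9,dy=+12->D; (3,5):dx=+1,dy=+14->C; (3,6):dx=-7,dy=+9->D
  (3,7):dx=-6,dy=+7->D; (3,8):dx=-1,dy=+4->D; (4,5):dx=+10,dy=+2->C; (4,6):dx=+2,dy=-3->D
  (4,7):dx=+3,dy=-5->D; (4,8):dx=+8,dy=-8->D; (5,6):dx=-8,dy=-5->C; (5,7):dx=-7,dy=-7->C
  (5,8):dx=-2,dy=-10->C; (6,7):dx=+1,dy=-2->D; (6,8):dx=+6,dy=-5->D; (7,8):dx=+5,dy=-3->D
Step 2: C = 10, D = 18, total pairs = 28.
Step 3: tau = (C - D)/(n(n-1)/2) = (10 - 18)/28 = -0.285714.
Step 4: Exact two-sided p-value (enumerate n! = 40320 permutations of y under H0): p = 0.398760.
Step 5: alpha = 0.1. fail to reject H0.

tau_b = -0.2857 (C=10, D=18), p = 0.398760, fail to reject H0.


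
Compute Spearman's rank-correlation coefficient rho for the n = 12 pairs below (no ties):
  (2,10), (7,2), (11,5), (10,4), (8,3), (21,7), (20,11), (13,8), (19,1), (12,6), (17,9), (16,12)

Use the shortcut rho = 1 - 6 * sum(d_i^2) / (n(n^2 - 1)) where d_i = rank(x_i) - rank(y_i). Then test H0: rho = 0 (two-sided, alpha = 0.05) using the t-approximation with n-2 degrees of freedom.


Step 1: Rank x and y separately (midranks; no ties here).
rank(x): 2->1, 7->2, 11->5, 10->4, 8->3, 21->12, 20->11, 13->7, 19->10, 12->6, 17->9, 16->8
rank(y): 10->10, 2->2, 5->5, 4->4, 3->3, 7->7, 11->11, 8->8, 1->1, 6->6, 9->9, 12->12
Step 2: d_i = R_x(i) - R_y(i); compute d_i^2.
  (1-10)^2=81, (2-2)^2=0, (5-5)^2=0, (4-4)^2=0, (3-3)^2=0, (12-7)^2=25, (11-11)^2=0, (7-8)^2=1, (10-1)^2=81, (6-6)^2=0, (9-9)^2=0, (8-12)^2=16
sum(d^2) = 204.
Step 3: rho = 1 - 6*204 / (12*(12^2 - 1)) = 1 - 1224/1716 = 0.286713.
Step 4: Under H0, t = rho * sqrt((n-2)/(1-rho^2)) = 0.9464 ~ t(10).
Step 5: Two-sided p-value from the t-distribution with 10 df = 0.366251.
Step 6: alpha = 0.05. fail to reject H0.

rho = 0.2867, p = 0.366251, fail to reject H0 at alpha = 0.05.


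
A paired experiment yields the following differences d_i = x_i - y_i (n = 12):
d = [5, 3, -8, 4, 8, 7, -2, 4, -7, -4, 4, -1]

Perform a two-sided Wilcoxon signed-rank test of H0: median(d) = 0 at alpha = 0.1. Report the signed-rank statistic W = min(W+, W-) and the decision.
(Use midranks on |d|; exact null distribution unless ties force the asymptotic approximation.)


Step 1: Drop any zero differences (none here) and take |d_i|.
|d| = [5, 3, 8, 4, 8, 7, 2, 4, 7, 4, 4, 1]
Step 2: Midrank |d_i| (ties get averaged ranks).
ranks: |5|->8, |3|->3, |8|->11.5, |4|->5.5, |8|->11.5, |7|->9.5, |2|->2, |4|->5.5, |7|->9.5, |4|->5.5, |4|->5.5, |1|->1
Step 3: Attach original signs; sum ranks with positive sign and with negative sign.
W+ = 8 + 3 + 5.5 + 11.5 + 9.5 + 5.5 + 5.5 = 48.5
W- = 11.5 + 2 + 9.5 + 5.5 + 1 = 29.5
(Check: W+ + W- = 78 should equal n(n+1)/2 = 78.)
Step 4: Test statistic W = min(W+, W-) = 29.5.
Step 5: Ties in |d|, so use the tie-corrected normal approximation.
        E[W] = n(n+1)/4 = 12*13/4 = 39.
        Tie groups: |d|=4 (t=4), |d|=7 (t=2), |d|=8 (t=2); sum(t^3 - t) = 72.
        Var[W] = n(n+1)(2n+1)/24 - sum(t^3-t)/48 = 3900/24 - 72/48 = 161.
        z = (W - E[W]) / sqrt(Var[W]) = (29.5 - 39) / 12.6886 = -0.7487.
        Two-sided p = 2*Phi(z) = 0.454035.
Step 6: alpha = 0.1. fail to reject H0.

W+ = 48.5, W- = 29.5, W = min = 29.5, p = 0.454035, fail to reject H0.


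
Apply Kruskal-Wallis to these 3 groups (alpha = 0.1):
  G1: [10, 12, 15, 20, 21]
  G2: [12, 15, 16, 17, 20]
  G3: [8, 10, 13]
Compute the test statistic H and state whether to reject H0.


Step 1: Combine all N = 13 observations and assign midranks.
sorted (value, group, rank): (8,G3,1), (10,G1,2.5), (10,G3,2.5), (12,G1,4.5), (12,G2,4.5), (13,G3,6), (15,G1,7.5), (15,G2,7.5), (16,G2,9), (17,G2,10), (20,G1,11.5), (20,G2,11.5), (21,G1,13)
Step 2: Sum ranks within each group.
R_1 = 39 (n_1 = 5)
R_2 = 42.5 (n_2 = 5)
R_3 = 9.5 (n_3 = 3)
Step 3: H = 12/(N(N+1)) * sum(R_i^2/n_i) - 3(N+1)
     = 12/(13*14) * (39^2/5 + 42.5^2/5 + 9.5^2/3) - 3*14
     = 0.065934 * 695.533 - 42
     = 3.859341.
Step 4: Ties present; correction factor C = 1 - 24/(13^3 - 13) = 0.989011. Corrected H = 3.859341 / 0.989011 = 3.902222.
Step 5: Under H0, H ~ chi^2(2); p-value = 0.142116.
Step 6: alpha = 0.1. fail to reject H0.

H = 3.9022, df = 2, p = 0.142116, fail to reject H0.


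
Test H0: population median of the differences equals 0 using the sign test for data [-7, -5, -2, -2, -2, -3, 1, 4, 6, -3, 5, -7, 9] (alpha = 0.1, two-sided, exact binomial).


Step 1: Discard zero differences. Original n = 13; n_eff = number of nonzero differences = 13.
Nonzero differences (with sign): -7, -5, -2, -2, -2, -3, +1, +4, +6, -3, +5, -7, +9
Step 2: Count signs: positive = 5, negative = 8.
Step 3: Under H0: P(positive) = 0.5, so the number of positives S ~ Bin(13, 0.5).
Step 4: Two-sided exact p-value = sum of Bin(13,0.5) probabilities at or below the observed probability = 0.581055.
Step 5: alpha = 0.1. fail to reject H0.

n_eff = 13, pos = 5, neg = 8, p = 0.581055, fail to reject H0.


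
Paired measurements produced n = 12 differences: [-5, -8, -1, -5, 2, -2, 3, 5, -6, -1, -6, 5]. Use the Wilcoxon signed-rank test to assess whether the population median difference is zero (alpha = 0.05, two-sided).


Step 1: Drop any zero differences (none here) and take |d_i|.
|d| = [5, 8, 1, 5, 2, 2, 3, 5, 6, 1, 6, 5]
Step 2: Midrank |d_i| (ties get averaged ranks).
ranks: |5|->7.5, |8|->12, |1|->1.5, |5|->7.5, |2|->3.5, |2|->3.5, |3|->5, |5|->7.5, |6|->10.5, |1|->1.5, |6|->10.5, |5|->7.5
Step 3: Attach original signs; sum ranks with positive sign and with negative sign.
W+ = 3.5 + 5 + 7.5 + 7.5 = 23.5
W- = 7.5 + 12 + 1.5 + 7.5 + 3.5 + 10.5 + 1.5 + 10.5 = 54.5
(Check: W+ + W- = 78 should equal n(n+1)/2 = 78.)
Step 4: Test statistic W = min(W+, W-) = 23.5.
Step 5: Ties in |d|, so use the tie-corrected normal approximation.
        E[W] = n(n+1)/4 = 12*13/4 = 39.
        Tie groups: |d|=1 (t=2), |d|=2 (t=2), |d|=5 (t=4), |d|=6 (t=2); sum(t^3 - t) = 78.
        Var[W] = n(n+1)(2n+1)/24 - sum(t^3-t)/48 = 3900/24 - 78/48 = 160.875.
        z = (W - E[W]) / sqrt(Var[W]) = (23.5 - 39) / 12.6837 = -1.2220.
        Two-sided p = 2*Phi(z) = 0.221690.
Step 6: alpha = 0.05. fail to reject H0.

W+ = 23.5, W- = 54.5, W = min = 23.5, p = 0.221690, fail to reject H0.


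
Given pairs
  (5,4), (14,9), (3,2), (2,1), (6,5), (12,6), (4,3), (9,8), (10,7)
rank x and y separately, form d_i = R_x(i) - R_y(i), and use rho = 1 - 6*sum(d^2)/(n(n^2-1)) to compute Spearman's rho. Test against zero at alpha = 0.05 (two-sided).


Step 1: Rank x and y separately (midranks; no ties here).
rank(x): 5->4, 14->9, 3->2, 2->1, 6->5, 12->8, 4->3, 9->6, 10->7
rank(y): 4->4, 9->9, 2->2, 1->1, 5->5, 6->6, 3->3, 8->8, 7->7
Step 2: d_i = R_x(i) - R_y(i); compute d_i^2.
  (4-4)^2=0, (9-9)^2=0, (2-2)^2=0, (1-1)^2=0, (5-5)^2=0, (8-6)^2=4, (3-3)^2=0, (6-8)^2=4, (7-7)^2=0
sum(d^2) = 8.
Step 3: rho = 1 - 6*8 / (9*(9^2 - 1)) = 1 - 48/720 = 0.933333.
Step 4: Under H0, t = rho * sqrt((n-2)/(1-rho^2)) = 6.8783 ~ t(7).
Step 5: Two-sided p-value from the t-distribution with 7 df = 0.000236.
Step 6: alpha = 0.05. reject H0.

rho = 0.9333, p = 0.000236, reject H0 at alpha = 0.05.


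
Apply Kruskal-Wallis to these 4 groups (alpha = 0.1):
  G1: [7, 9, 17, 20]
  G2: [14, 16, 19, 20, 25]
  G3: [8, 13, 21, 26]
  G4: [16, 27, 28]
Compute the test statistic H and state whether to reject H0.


Step 1: Combine all N = 16 observations and assign midranks.
sorted (value, group, rank): (7,G1,1), (8,G3,2), (9,G1,3), (13,G3,4), (14,G2,5), (16,G2,6.5), (16,G4,6.5), (17,G1,8), (19,G2,9), (20,G1,10.5), (20,G2,10.5), (21,G3,12), (25,G2,13), (26,G3,14), (27,G4,15), (28,G4,16)
Step 2: Sum ranks within each group.
R_1 = 22.5 (n_1 = 4)
R_2 = 44 (n_2 = 5)
R_3 = 32 (n_3 = 4)
R_4 = 37.5 (n_4 = 3)
Step 3: H = 12/(N(N+1)) * sum(R_i^2/n_i) - 3(N+1)
     = 12/(16*17) * (22.5^2/4 + 44^2/5 + 32^2/4 + 37.5^2/3) - 3*17
     = 0.044118 * 1238.51 - 51
     = 3.640257.
Step 4: Ties present; correction factor C = 1 - 12/(16^3 - 16) = 0.997059. Corrected H = 3.640257 / 0.997059 = 3.650996.
Step 5: Under H0, H ~ chi^2(3); p-value = 0.301700.
Step 6: alpha = 0.1. fail to reject H0.

H = 3.6510, df = 3, p = 0.301700, fail to reject H0.


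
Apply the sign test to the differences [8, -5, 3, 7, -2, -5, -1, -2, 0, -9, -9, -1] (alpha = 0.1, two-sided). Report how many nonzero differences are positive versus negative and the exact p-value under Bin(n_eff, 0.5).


Step 1: Discard zero differences. Original n = 12; n_eff = number of nonzero differences = 11.
Nonzero differences (with sign): +8, -5, +3, +7, -2, -5, -1, -2, -9, -9, -1
Step 2: Count signs: positive = 3, negative = 8.
Step 3: Under H0: P(positive) = 0.5, so the number of positives S ~ Bin(11, 0.5).
Step 4: Two-sided exact p-value = sum of Bin(11,0.5) probabilities at or below the observed probability = 0.226562.
Step 5: alpha = 0.1. fail to reject H0.

n_eff = 11, pos = 3, neg = 8, p = 0.226562, fail to reject H0.


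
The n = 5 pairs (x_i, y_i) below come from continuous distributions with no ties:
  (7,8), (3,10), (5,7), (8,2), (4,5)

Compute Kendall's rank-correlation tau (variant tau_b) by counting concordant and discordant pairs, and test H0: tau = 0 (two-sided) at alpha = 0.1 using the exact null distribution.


Step 1: Enumerate the 10 unordered pairs (i,j) with i<j and classify each by sign(x_j-x_i) * sign(y_j-y_i).
  (1,2):dx=-4,dy=+2->D; (1,3):dx=-2,dy=-1->C; (1,4):dx=+1,dy=-6->D; (1,5):dx=-3,dy=-3->C
  (2,3):dx=+2,dy=-3->D; (2,4):dx=+5,dy=-8->D; (2,5):dx=+1,dy=-5->D; (3,4):dx=+3,dy=-5->D
  (3,5):dx=-1,dy=-2->C; (4,5):dx=-4,dy=+3->D
Step 2: C = 3, D = 7, total pairs = 10.
Step 3: tau = (C - D)/(n(n-1)/2) = (3 - 7)/10 = -0.400000.
Step 4: Exact two-sided p-value (enumerate n! = 120 permutations of y under H0): p = 0.483333.
Step 5: alpha = 0.1. fail to reject H0.

tau_b = -0.4000 (C=3, D=7), p = 0.483333, fail to reject H0.


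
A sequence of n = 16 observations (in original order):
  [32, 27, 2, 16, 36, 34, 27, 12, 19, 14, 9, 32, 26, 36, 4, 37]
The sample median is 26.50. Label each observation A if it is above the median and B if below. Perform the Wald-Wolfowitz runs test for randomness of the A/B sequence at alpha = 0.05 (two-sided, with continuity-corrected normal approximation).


Step 1: Compute median = 26.50; label A = above, B = below.
Labels in order: AABBAAABBBBABABA  (n_A = 8, n_B = 8)
Step 2: Count runs R = 9.
Step 3: Under H0 (random ordering), E[R] = 2*n_A*n_B/(n_A+n_B) + 1 = 2*8*8/16 + 1 = 9.0000.
        Var[R] = 2*n_A*n_B*(2*n_A*n_B - n_A - n_B) / ((n_A+n_B)^2 * (n_A+n_B-1)) = 14336/3840 = 3.7333.
        SD[R] = 1.9322.
Step 4: R = E[R], so z = 0 with no continuity correction.
Step 5: Two-sided p-value via normal approximation = 2*(1 - Phi(|z|)) = 1.000000.
Step 6: alpha = 0.05. fail to reject H0.

R = 9, z = 0.0000, p = 1.000000, fail to reject H0.


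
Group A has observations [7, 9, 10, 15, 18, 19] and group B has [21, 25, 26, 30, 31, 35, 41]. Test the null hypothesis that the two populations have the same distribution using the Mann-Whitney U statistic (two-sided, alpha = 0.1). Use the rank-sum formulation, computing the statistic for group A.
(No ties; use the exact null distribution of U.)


Step 1: Combine and sort all 13 observations; assign midranks.
sorted (value, group): (7,X), (9,X), (10,X), (15,X), (18,X), (19,X), (21,Y), (25,Y), (26,Y), (30,Y), (31,Y), (35,Y), (41,Y)
ranks: 7->1, 9->2, 10->3, 15->4, 18->5, 19->6, 21->7, 25->8, 26->9, 30->10, 31->11, 35->12, 41->13
Step 2: Rank sum for X: R1 = 1 + 2 + 3 + 4 + 5 + 6 = 21.
Step 3: U_X = R1 - n1(n1+1)/2 = 21 - 6*7/2 = 21 - 21 = 0.
       U_Y = n1*n2 - U_X = 42 - 0 = 42.
Step 4: No ties, so the exact null distribution of U (based on enumerating the C(13,6) = 1716 equally likely rank assignments) gives the two-sided p-value.
Step 5: p-value = 0.001166; compare to alpha = 0.1. reject H0.

U_X = 0, p = 0.001166, reject H0 at alpha = 0.1.


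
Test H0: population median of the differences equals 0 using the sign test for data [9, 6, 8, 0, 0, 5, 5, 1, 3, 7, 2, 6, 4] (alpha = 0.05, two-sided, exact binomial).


Step 1: Discard zero differences. Original n = 13; n_eff = number of nonzero differences = 11.
Nonzero differences (with sign): +9, +6, +8, +5, +5, +1, +3, +7, +2, +6, +4
Step 2: Count signs: positive = 11, negative = 0.
Step 3: Under H0: P(positive) = 0.5, so the number of positives S ~ Bin(11, 0.5).
Step 4: Two-sided exact p-value = sum of Bin(11,0.5) probabilities at or below the observed probability = 0.000977.
Step 5: alpha = 0.05. reject H0.

n_eff = 11, pos = 11, neg = 0, p = 0.000977, reject H0.


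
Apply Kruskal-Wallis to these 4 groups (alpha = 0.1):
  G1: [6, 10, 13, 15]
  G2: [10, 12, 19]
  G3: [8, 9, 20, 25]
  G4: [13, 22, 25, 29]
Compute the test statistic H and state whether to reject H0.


Step 1: Combine all N = 15 observations and assign midranks.
sorted (value, group, rank): (6,G1,1), (8,G3,2), (9,G3,3), (10,G1,4.5), (10,G2,4.5), (12,G2,6), (13,G1,7.5), (13,G4,7.5), (15,G1,9), (19,G2,10), (20,G3,11), (22,G4,12), (25,G3,13.5), (25,G4,13.5), (29,G4,15)
Step 2: Sum ranks within each group.
R_1 = 22 (n_1 = 4)
R_2 = 20.5 (n_2 = 3)
R_3 = 29.5 (n_3 = 4)
R_4 = 48 (n_4 = 4)
Step 3: H = 12/(N(N+1)) * sum(R_i^2/n_i) - 3(N+1)
     = 12/(15*16) * (22^2/4 + 20.5^2/3 + 29.5^2/4 + 48^2/4) - 3*16
     = 0.050000 * 1054.65 - 48
     = 4.732292.
Step 4: Ties present; correction factor C = 1 - 18/(15^3 - 15) = 0.994643. Corrected H = 4.732292 / 0.994643 = 4.757780.
Step 5: Under H0, H ~ chi^2(3); p-value = 0.190418.
Step 6: alpha = 0.1. fail to reject H0.

H = 4.7578, df = 3, p = 0.190418, fail to reject H0.


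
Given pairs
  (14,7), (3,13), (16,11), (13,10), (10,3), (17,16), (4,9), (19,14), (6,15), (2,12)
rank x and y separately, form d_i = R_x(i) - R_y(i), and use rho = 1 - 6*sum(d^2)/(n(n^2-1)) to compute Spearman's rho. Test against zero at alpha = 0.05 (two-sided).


Step 1: Rank x and y separately (midranks; no ties here).
rank(x): 14->7, 3->2, 16->8, 13->6, 10->5, 17->9, 4->3, 19->10, 6->4, 2->1
rank(y): 7->2, 13->7, 11->5, 10->4, 3->1, 16->10, 9->3, 14->8, 15->9, 12->6
Step 2: d_i = R_x(i) - R_y(i); compute d_i^2.
  (7-2)^2=25, (2-7)^2=25, (8-5)^2=9, (6-4)^2=4, (5-1)^2=16, (9-10)^2=1, (3-3)^2=0, (10-8)^2=4, (4-9)^2=25, (1-6)^2=25
sum(d^2) = 134.
Step 3: rho = 1 - 6*134 / (10*(10^2 - 1)) = 1 - 804/990 = 0.187879.
Step 4: Under H0, t = rho * sqrt((n-2)/(1-rho^2)) = 0.5410 ~ t(8).
Step 5: Two-sided p-value from the t-distribution with 8 df = 0.603218.
Step 6: alpha = 0.05. fail to reject H0.

rho = 0.1879, p = 0.603218, fail to reject H0 at alpha = 0.05.


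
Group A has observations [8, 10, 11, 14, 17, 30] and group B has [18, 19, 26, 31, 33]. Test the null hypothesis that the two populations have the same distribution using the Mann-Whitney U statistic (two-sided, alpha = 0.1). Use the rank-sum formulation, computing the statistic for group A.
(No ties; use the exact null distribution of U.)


Step 1: Combine and sort all 11 observations; assign midranks.
sorted (value, group): (8,X), (10,X), (11,X), (14,X), (17,X), (18,Y), (19,Y), (26,Y), (30,X), (31,Y), (33,Y)
ranks: 8->1, 10->2, 11->3, 14->4, 17->5, 18->6, 19->7, 26->8, 30->9, 31->10, 33->11
Step 2: Rank sum for X: R1 = 1 + 2 + 3 + 4 + 5 + 9 = 24.
Step 3: U_X = R1 - n1(n1+1)/2 = 24 - 6*7/2 = 24 - 21 = 3.
       U_Y = n1*n2 - U_X = 30 - 3 = 27.
Step 4: No ties, so the exact null distribution of U (based on enumerating the C(11,6) = 462 equally likely rank assignments) gives the two-sided p-value.
Step 5: p-value = 0.030303; compare to alpha = 0.1. reject H0.

U_X = 3, p = 0.030303, reject H0 at alpha = 0.1.


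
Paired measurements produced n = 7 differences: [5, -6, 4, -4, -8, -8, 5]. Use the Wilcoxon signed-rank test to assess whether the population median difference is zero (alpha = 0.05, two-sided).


Step 1: Drop any zero differences (none here) and take |d_i|.
|d| = [5, 6, 4, 4, 8, 8, 5]
Step 2: Midrank |d_i| (ties get averaged ranks).
ranks: |5|->3.5, |6|->5, |4|->1.5, |4|->1.5, |8|->6.5, |8|->6.5, |5|->3.5
Step 3: Attach original signs; sum ranks with positive sign and with negative sign.
W+ = 3.5 + 1.5 + 3.5 = 8.5
W- = 5 + 1.5 + 6.5 + 6.5 = 19.5
(Check: W+ + W- = 28 should equal n(n+1)/2 = 28.)
Step 4: Test statistic W = min(W+, W-) = 8.5.
Step 5: Ties in |d|, so use the tie-corrected normal approximation.
        E[W] = n(n+1)/4 = 7*8/4 = 14.
        Tie groups: |d|=4 (t=2), |d|=5 (t=2), |d|=8 (t=2); sum(t^3 - t) = 18.
        Var[W] = n(n+1)(2n+1)/24 - sum(t^3-t)/48 = 840/24 - 18/48 = 34.625.
        z = (W - E[W]) / sqrt(Var[W]) = (8.5 - 14) / 5.8843 = -0.9347.
        Two-sided p = 2*Phi(z) = 0.349948.
Step 6: alpha = 0.05. fail to reject H0.

W+ = 8.5, W- = 19.5, W = min = 8.5, p = 0.349948, fail to reject H0.


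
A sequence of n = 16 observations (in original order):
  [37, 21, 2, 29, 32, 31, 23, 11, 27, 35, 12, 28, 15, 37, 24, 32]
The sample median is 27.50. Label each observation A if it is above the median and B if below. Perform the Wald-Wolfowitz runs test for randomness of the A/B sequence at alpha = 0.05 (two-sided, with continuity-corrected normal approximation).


Step 1: Compute median = 27.50; label A = above, B = below.
Labels in order: ABBAAABBBABABABA  (n_A = 8, n_B = 8)
Step 2: Count runs R = 11.
Step 3: Under H0 (random ordering), E[R] = 2*n_A*n_B/(n_A+n_B) + 1 = 2*8*8/16 + 1 = 9.0000.
        Var[R] = 2*n_A*n_B*(2*n_A*n_B - n_A - n_B) / ((n_A+n_B)^2 * (n_A+n_B-1)) = 14336/3840 = 3.7333.
        SD[R] = 1.9322.
Step 4: Continuity-corrected z = (R - 0.5 - E[R]) / SD[R] = (11 - 0.5 - 9.0000) / 1.9322 = 0.7763.
Step 5: Two-sided p-value via normal approximation = 2*(1 - Phi(|z|)) = 0.437558.
Step 6: alpha = 0.05. fail to reject H0.

R = 11, z = 0.7763, p = 0.437558, fail to reject H0.


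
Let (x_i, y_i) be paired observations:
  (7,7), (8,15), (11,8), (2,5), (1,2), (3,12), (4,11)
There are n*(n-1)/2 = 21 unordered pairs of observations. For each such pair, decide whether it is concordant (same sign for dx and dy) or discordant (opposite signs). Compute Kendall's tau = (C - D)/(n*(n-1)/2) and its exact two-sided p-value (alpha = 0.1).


Step 1: Enumerate the 21 unordered pairs (i,j) with i<j and classify each by sign(x_j-x_i) * sign(y_j-y_i).
  (1,2):dx=+1,dy=+8->C; (1,3):dx=+4,dy=+1->C; (1,4):dx=-5,dy=-2->C; (1,5):dx=-6,dy=-5->C
  (1,6):dx=-4,dy=+5->D; (1,7):dx=-3,dy=+4->D; (2,3):dx=+3,dy=-7->D; (2,4):dx=-6,dy=-10->C
  (2,5):dx=-7,dy=-13->C; (2,6):dx=-5,dy=-3->C; (2,7):dx=-4,dy=-4->C; (3,4):dx=-9,dy=-3->C
  (3,5):dx=-10,dy=-6->C; (3,6):dx=-8,dy=+4->D; (3,7):dx=-7,dy=+3->D; (4,5):dx=-1,dy=-3->C
  (4,6):dx=+1,dy=+7->C; (4,7):dx=+2,dy=+6->C; (5,6):dx=+2,dy=+10->C; (5,7):dx=+3,dy=+9->C
  (6,7):dx=+1,dy=-1->D
Step 2: C = 15, D = 6, total pairs = 21.
Step 3: tau = (C - D)/(n(n-1)/2) = (15 - 6)/21 = 0.428571.
Step 4: Exact two-sided p-value (enumerate n! = 5040 permutations of y under H0): p = 0.238889.
Step 5: alpha = 0.1. fail to reject H0.

tau_b = 0.4286 (C=15, D=6), p = 0.238889, fail to reject H0.


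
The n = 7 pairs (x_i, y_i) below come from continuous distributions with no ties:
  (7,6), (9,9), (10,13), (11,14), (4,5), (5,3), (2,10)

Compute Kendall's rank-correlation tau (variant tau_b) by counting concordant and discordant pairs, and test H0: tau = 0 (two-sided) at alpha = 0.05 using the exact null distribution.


Step 1: Enumerate the 21 unordered pairs (i,j) with i<j and classify each by sign(x_j-x_i) * sign(y_j-y_i).
  (1,2):dx=+2,dy=+3->C; (1,3):dx=+3,dy=+7->C; (1,4):dx=+4,dy=+8->C; (1,5):dx=-3,dy=-1->C
  (1,6):dx=-2,dy=-3->C; (1,7):dx=-5,dy=+4->D; (2,3):dx=+1,dy=+4->C; (2,4):dx=+2,dy=+5->C
  (2,5):dx=-5,dy=-4->C; (2,6):dx=-4,dy=-6->C; (2,7):dx=-7,dy=+1->D; (3,4):dx=+1,dy=+1->C
  (3,5):dx=-6,dy=-8->C; (3,6):dx=-5,dy=-10->C; (3,7):dx=-8,dy=-3->C; (4,5):dx=-7,dy=-9->C
  (4,6):dx=-6,dy=-11->C; (4,7):dx=-9,dy=-4->C; (5,6):dx=+1,dy=-2->D; (5,7):dx=-2,dy=+5->D
  (6,7):dx=-3,dy=+7->D
Step 2: C = 16, D = 5, total pairs = 21.
Step 3: tau = (C - D)/(n(n-1)/2) = (16 - 5)/21 = 0.523810.
Step 4: Exact two-sided p-value (enumerate n! = 5040 permutations of y under H0): p = 0.136111.
Step 5: alpha = 0.05. fail to reject H0.

tau_b = 0.5238 (C=16, D=5), p = 0.136111, fail to reject H0.


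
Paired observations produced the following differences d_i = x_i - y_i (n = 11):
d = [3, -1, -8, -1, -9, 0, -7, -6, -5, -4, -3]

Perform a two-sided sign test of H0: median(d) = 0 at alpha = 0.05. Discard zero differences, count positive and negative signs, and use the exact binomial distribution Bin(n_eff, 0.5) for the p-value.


Step 1: Discard zero differences. Original n = 11; n_eff = number of nonzero differences = 10.
Nonzero differences (with sign): +3, -1, -8, -1, -9, -7, -6, -5, -4, -3
Step 2: Count signs: positive = 1, negative = 9.
Step 3: Under H0: P(positive) = 0.5, so the number of positives S ~ Bin(10, 0.5).
Step 4: Two-sided exact p-value = sum of Bin(10,0.5) probabilities at or below the observed probability = 0.021484.
Step 5: alpha = 0.05. reject H0.

n_eff = 10, pos = 1, neg = 9, p = 0.021484, reject H0.


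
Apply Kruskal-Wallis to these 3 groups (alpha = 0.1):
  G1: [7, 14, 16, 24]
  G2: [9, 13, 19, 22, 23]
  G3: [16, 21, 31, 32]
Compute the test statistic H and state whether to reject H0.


Step 1: Combine all N = 13 observations and assign midranks.
sorted (value, group, rank): (7,G1,1), (9,G2,2), (13,G2,3), (14,G1,4), (16,G1,5.5), (16,G3,5.5), (19,G2,7), (21,G3,8), (22,G2,9), (23,G2,10), (24,G1,11), (31,G3,12), (32,G3,13)
Step 2: Sum ranks within each group.
R_1 = 21.5 (n_1 = 4)
R_2 = 31 (n_2 = 5)
R_3 = 38.5 (n_3 = 4)
Step 3: H = 12/(N(N+1)) * sum(R_i^2/n_i) - 3(N+1)
     = 12/(13*14) * (21.5^2/4 + 31^2/5 + 38.5^2/4) - 3*14
     = 0.065934 * 678.325 - 42
     = 2.724725.
Step 4: Ties present; correction factor C = 1 - 6/(13^3 - 13) = 0.997253. Corrected H = 2.724725 / 0.997253 = 2.732231.
Step 5: Under H0, H ~ chi^2(2); p-value = 0.255096.
Step 6: alpha = 0.1. fail to reject H0.

H = 2.7322, df = 2, p = 0.255096, fail to reject H0.


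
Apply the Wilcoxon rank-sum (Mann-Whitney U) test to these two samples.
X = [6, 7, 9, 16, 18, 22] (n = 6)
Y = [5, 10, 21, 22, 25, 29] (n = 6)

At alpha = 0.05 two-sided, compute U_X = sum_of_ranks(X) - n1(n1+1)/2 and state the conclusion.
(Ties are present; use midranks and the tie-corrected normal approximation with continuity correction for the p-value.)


Step 1: Combine and sort all 12 observations; assign midranks.
sorted (value, group): (5,Y), (6,X), (7,X), (9,X), (10,Y), (16,X), (18,X), (21,Y), (22,X), (22,Y), (25,Y), (29,Y)
ranks: 5->1, 6->2, 7->3, 9->4, 10->5, 16->6, 18->7, 21->8, 22->9.5, 22->9.5, 25->11, 29->12
Step 2: Rank sum for X: R1 = 2 + 3 + 4 + 6 + 7 + 9.5 = 31.5.
Step 3: U_X = R1 - n1(n1+1)/2 = 31.5 - 6*7/2 = 31.5 - 21 = 10.5.
       U_Y = n1*n2 - U_X = 36 - 10.5 = 25.5.
Step 4: Ties are present, so use the tie-corrected normal approximation (with continuity correction) for the p-value.
Step 5: p-value = 0.261496; compare to alpha = 0.05. fail to reject H0.

U_X = 10.5, p = 0.261496, fail to reject H0 at alpha = 0.05.


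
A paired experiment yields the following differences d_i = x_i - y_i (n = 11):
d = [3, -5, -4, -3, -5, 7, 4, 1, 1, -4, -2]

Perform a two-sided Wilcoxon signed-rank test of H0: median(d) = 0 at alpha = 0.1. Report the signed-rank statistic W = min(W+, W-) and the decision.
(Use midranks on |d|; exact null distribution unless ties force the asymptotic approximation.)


Step 1: Drop any zero differences (none here) and take |d_i|.
|d| = [3, 5, 4, 3, 5, 7, 4, 1, 1, 4, 2]
Step 2: Midrank |d_i| (ties get averaged ranks).
ranks: |3|->4.5, |5|->9.5, |4|->7, |3|->4.5, |5|->9.5, |7|->11, |4|->7, |1|->1.5, |1|->1.5, |4|->7, |2|->3
Step 3: Attach original signs; sum ranks with positive sign and with negative sign.
W+ = 4.5 + 11 + 7 + 1.5 + 1.5 = 25.5
W- = 9.5 + 7 + 4.5 + 9.5 + 7 + 3 = 40.5
(Check: W+ + W- = 66 should equal n(n+1)/2 = 66.)
Step 4: Test statistic W = min(W+, W-) = 25.5.
Step 5: Ties in |d|, so use the tie-corrected normal approximation.
        E[W] = n(n+1)/4 = 11*12/4 = 33.
        Tie groups: |d|=1 (t=2), |d|=3 (t=2), |d|=4 (t=3), |d|=5 (t=2); sum(t^3 - t) = 42.
        Var[W] = n(n+1)(2n+1)/24 - sum(t^3-t)/48 = 3036/24 - 42/48 = 125.625.
        z = (W - E[W]) / sqrt(Var[W]) = (25.5 - 33) / 11.2083 = -0.6691.
        Two-sided p = 2*Phi(z) = 0.503400.
Step 6: alpha = 0.1. fail to reject H0.

W+ = 25.5, W- = 40.5, W = min = 25.5, p = 0.503400, fail to reject H0.


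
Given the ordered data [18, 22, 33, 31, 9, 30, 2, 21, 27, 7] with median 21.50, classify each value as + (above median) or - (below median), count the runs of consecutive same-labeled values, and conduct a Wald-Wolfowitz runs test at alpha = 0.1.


Step 1: Compute median = 21.50; label A = above, B = below.
Labels in order: BAAABABBAB  (n_A = 5, n_B = 5)
Step 2: Count runs R = 7.
Step 3: Under H0 (random ordering), E[R] = 2*n_A*n_B/(n_A+n_B) + 1 = 2*5*5/10 + 1 = 6.0000.
        Var[R] = 2*n_A*n_B*(2*n_A*n_B - n_A - n_B) / ((n_A+n_B)^2 * (n_A+n_B-1)) = 2000/900 = 2.2222.
        SD[R] = 1.4907.
Step 4: Continuity-corrected z = (R - 0.5 - E[R]) / SD[R] = (7 - 0.5 - 6.0000) / 1.4907 = 0.3354.
Step 5: Two-sided p-value via normal approximation = 2*(1 - Phi(|z|)) = 0.737316.
Step 6: alpha = 0.1. fail to reject H0.

R = 7, z = 0.3354, p = 0.737316, fail to reject H0.


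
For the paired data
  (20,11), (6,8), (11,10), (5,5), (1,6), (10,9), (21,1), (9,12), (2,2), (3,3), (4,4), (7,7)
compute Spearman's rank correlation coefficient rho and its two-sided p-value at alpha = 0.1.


Step 1: Rank x and y separately (midranks; no ties here).
rank(x): 20->11, 6->6, 11->10, 5->5, 1->1, 10->9, 21->12, 9->8, 2->2, 3->3, 4->4, 7->7
rank(y): 11->11, 8->8, 10->10, 5->5, 6->6, 9->9, 1->1, 12->12, 2->2, 3->3, 4->4, 7->7
Step 2: d_i = R_x(i) - R_y(i); compute d_i^2.
  (11-11)^2=0, (6-8)^2=4, (10-10)^2=0, (5-5)^2=0, (1-6)^2=25, (9-9)^2=0, (12-1)^2=121, (8-12)^2=16, (2-2)^2=0, (3-3)^2=0, (4-4)^2=0, (7-7)^2=0
sum(d^2) = 166.
Step 3: rho = 1 - 6*166 / (12*(12^2 - 1)) = 1 - 996/1716 = 0.419580.
Step 4: Under H0, t = rho * sqrt((n-2)/(1-rho^2)) = 1.4617 ~ t(10).
Step 5: Two-sided p-value from the t-distribution with 10 df = 0.174519.
Step 6: alpha = 0.1. fail to reject H0.

rho = 0.4196, p = 0.174519, fail to reject H0 at alpha = 0.1.


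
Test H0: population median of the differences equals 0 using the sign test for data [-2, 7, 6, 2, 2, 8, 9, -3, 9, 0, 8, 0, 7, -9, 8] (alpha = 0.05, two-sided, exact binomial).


Step 1: Discard zero differences. Original n = 15; n_eff = number of nonzero differences = 13.
Nonzero differences (with sign): -2, +7, +6, +2, +2, +8, +9, -3, +9, +8, +7, -9, +8
Step 2: Count signs: positive = 10, negative = 3.
Step 3: Under H0: P(positive) = 0.5, so the number of positives S ~ Bin(13, 0.5).
Step 4: Two-sided exact p-value = sum of Bin(13,0.5) probabilities at or below the observed probability = 0.092285.
Step 5: alpha = 0.05. fail to reject H0.

n_eff = 13, pos = 10, neg = 3, p = 0.092285, fail to reject H0.


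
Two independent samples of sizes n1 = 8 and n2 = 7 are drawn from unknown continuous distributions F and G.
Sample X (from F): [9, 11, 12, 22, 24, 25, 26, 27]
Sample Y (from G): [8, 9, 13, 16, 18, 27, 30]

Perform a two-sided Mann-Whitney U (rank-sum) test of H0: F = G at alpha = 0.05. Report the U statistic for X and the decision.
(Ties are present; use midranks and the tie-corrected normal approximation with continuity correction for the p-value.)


Step 1: Combine and sort all 15 observations; assign midranks.
sorted (value, group): (8,Y), (9,X), (9,Y), (11,X), (12,X), (13,Y), (16,Y), (18,Y), (22,X), (24,X), (25,X), (26,X), (27,X), (27,Y), (30,Y)
ranks: 8->1, 9->2.5, 9->2.5, 11->4, 12->5, 13->6, 16->7, 18->8, 22->9, 24->10, 25->11, 26->12, 27->13.5, 27->13.5, 30->15
Step 2: Rank sum for X: R1 = 2.5 + 4 + 5 + 9 + 10 + 11 + 12 + 13.5 = 67.
Step 3: U_X = R1 - n1(n1+1)/2 = 67 - 8*9/2 = 67 - 36 = 31.
       U_Y = n1*n2 - U_X = 56 - 31 = 25.
Step 4: Ties are present, so use the tie-corrected normal approximation (with continuity correction) for the p-value.
Step 5: p-value = 0.771941; compare to alpha = 0.05. fail to reject H0.

U_X = 31, p = 0.771941, fail to reject H0 at alpha = 0.05.


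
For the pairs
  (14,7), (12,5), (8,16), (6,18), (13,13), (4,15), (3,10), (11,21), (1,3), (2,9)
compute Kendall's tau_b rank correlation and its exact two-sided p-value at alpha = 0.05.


Step 1: Enumerate the 45 unordered pairs (i,j) with i<j and classify each by sign(x_j-x_i) * sign(y_j-y_i).
  (1,2):dx=-2,dy=-2->C; (1,3):dx=-6,dy=+9->D; (1,4):dx=-8,dy=+11->D; (1,5):dx=-1,dy=+6->D
  (1,6):dx=-10,dy=+8->D; (1,7):dx=-11,dy=+3->D; (1,8):dx=-3,dy=+14->D; (1,9):dx=-13,dy=-4->C
  (1,10):dx=-12,dy=+2->D; (2,3):dx=-4,dy=+11->D; (2,4):dx=-6,dy=+13->D; (2,5):dx=+1,dy=+8->C
  (2,6):dx=-8,dy=+10->D; (2,7):dx=-9,dy=+5->D; (2,8):dx=-1,dy=+16->D; (2,9):dx=-11,dy=-2->C
  (2,10):dx=-10,dy=+4->D; (3,4):dx=-2,dy=+2->D; (3,5):dx=+5,dy=-3->D; (3,6):dx=-4,dy=-1->C
  (3,7):dx=-5,dy=-6->C; (3,8):dx=+3,dy=+5->C; (3,9):dx=-7,dy=-13->C; (3,10):dx=-6,dy=-7->C
  (4,5):dx=+7,dy=-5->D; (4,6):dx=-2,dy=-3->C; (4,7):dx=-3,dy=-8->C; (4,8):dx=+5,dy=+3->C
  (4,9):dx=-5,dy=-15->C; (4,10):dx=-4,dy=-9->C; (5,6):dx=-9,dy=+2->D; (5,7):dx=-10,dy=-3->C
  (5,8):dx=-2,dy=+8->D; (5,9):dx=-12,dy=-10->C; (5,10):dx=-11,dy=-4->C; (6,7):dx=-1,dy=-5->C
  (6,8):dx=+7,dy=+6->C; (6,9):dx=-3,dy=-12->C; (6,10):dx=-2,dy=-6->C; (7,8):dx=+8,dy=+11->C
  (7,9):dx=-2,dy=-7->C; (7,10):dx=-1,dy=-1->C; (8,9):dx=-10,dy=-18->C; (8,10):dx=-9,dy=-12->C
  (9,10):dx=+1,dy=+6->C
Step 2: C = 27, D = 18, total pairs = 45.
Step 3: tau = (C - D)/(n(n-1)/2) = (27 - 18)/45 = 0.200000.
Step 4: Exact two-sided p-value (enumerate n! = 3628800 permutations of y under H0): p = 0.484313.
Step 5: alpha = 0.05. fail to reject H0.

tau_b = 0.2000 (C=27, D=18), p = 0.484313, fail to reject H0.
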